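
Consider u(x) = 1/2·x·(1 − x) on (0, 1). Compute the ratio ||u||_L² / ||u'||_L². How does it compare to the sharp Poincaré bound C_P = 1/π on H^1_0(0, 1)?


||u||_L² / ||u'||_L² = sqrt(10)/10 < C_P = 1/π.

u(x) = 1/2·x·(1 − x), so u'(x) = 1/2 - x.
u(x) = 1/2·x·(1 − x) vanishes at x = 0 and x = 1, so u ∈ H^1_0(0, 1). Differentiate via the product rule and integrate the resulting polynomials term by term.
  ∫_0^1 u² dx = ∫_0^1 (x^4/4 - x^3/2 + x^2/4) dx. Term by term:
    ∫_0^1 x^4/4 dx = 1/20;  ∫_0^1 -x^3/2 dx = -1/8;  ∫_0^1 x^2/4 dx = 1/12.
  Sum: 1/20 − 1/8 + 1/12 = 1/120.
  ∫_0^1 (u')² dx = ∫_0^1 (x^2 - x + 1/4) dx. Term by term:
    ∫_0^1 x^2 dx = 1/3;  ∫_0^1 -x dx = -1/2;  ∫_0^1 1/4 dx = 1/4.
  Sum: 1/3 − 1/2 + 1/4 = 1/12.
∫_0^1 u² dx = 1/120, so ||u||_L² = sqrt(30)/60.
∫_0^1 (u')² dx = 1/12, so ||u'||_L² = sqrt(3)/6.
Ratio ||u||_L² / ||u'||_L² = sqrt(10)/10.
Sharp Poincaré constant on H^1_0(0, 1) is C_P = L/π = 1/π, achieved by sin(π·x).
A polynomial bump cannot attain the sharp Poincaré constant (only the first sine eigenfunction does), so the ratio is strictly less than C_P, consistent with ||u||_L² ≤ C_P ||u'||_L².


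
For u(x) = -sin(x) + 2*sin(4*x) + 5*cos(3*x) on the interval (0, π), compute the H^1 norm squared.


||u||_{H^1(0,π)}^2 = 1600/7 + 160*π

u'(x) = -15*sin(3*x) - cos(x) + 8*cos(4*x).
Expand u² and (u')² and integrate term by term on (0, π), using: for integers n ≥ 1, ∫_0^π sin²(nx) dx = ∫_0^π cos²(nx) dx = π/2; for n ≠ n', ∫_0^π sin(nx)sin(n'x) dx = ∫_0^π cos(nx)cos(n'x) dx = 0; and by product-to-sum, ∫_0^π sin(nx)cos(n'x) dx = ½∫_0^π [sin((n+n')x) + sin((n−n')x)] dx, which is 0 when n+n' is even and 2n/(n²−n'²) when n+n' is odd (it need not vanish on (0, π)).
  u² squared terms: (-1)²·∫sin(x)² dx = 1·π/2 = π/2;  (2)²·∫sin(4x)² dx = 4·π/2 = 2*π;  (5)²·∫cos(3x)² dx = 25·π/2 = 25*π/2.
  u² cross terms: 2·(-1)·(2)·∫sin(x)·sin(4x) dx = -4·(0) = 0;  2·(-1)·(5)·∫sin(x)·cos(3x) dx = -10·(0) = 0;  2·(2)·(5)·∫sin(4x)·cos(3x) dx = 20·(8/7) = 160/7.
  So ∫_0^π u² dx = π/2 + 2*π + 25*π/2 + 0 + 0 + 160/7 = 160/7 + 15*π.
  (u')² squared terms: (-1)²·∫cos(x)² dx = 1·π/2 = π/2;  (-15)²·∫sin(3x)² dx = 225·π/2 = 225*π/2;  (8)²·∫cos(4x)² dx = 64·π/2 = 32*π.
  (u')² cross terms: 2·(-1)·(-15)·∫cos(x)·sin(3x) dx = 30·(0) = 0;  2·(-1)·(8)·∫cos(x)·cos(4x) dx = -16·(0) = 0;  2·(-15)·(8)·∫sin(3x)·cos(4x) dx = -240·(-6/7) = 1440/7.
  So ∫_0^π (u')² dx = π/2 + 225*π/2 + 32*π + 0 + 0 + 1440/7 = 1440/7 + 145*π.
||u||_{H^1}^2 = (160/7 + 15*π) + (1440/7 + 145*π) = 1600/7 + 160*π.


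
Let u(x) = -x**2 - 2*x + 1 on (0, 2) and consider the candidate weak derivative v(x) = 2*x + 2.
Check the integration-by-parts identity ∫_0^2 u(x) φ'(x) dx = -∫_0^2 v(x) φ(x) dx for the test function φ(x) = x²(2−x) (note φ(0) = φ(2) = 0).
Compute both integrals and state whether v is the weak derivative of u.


LHS = 88/15, RHS = -88/15. No, v is not the weak derivative of u.

u(x) = -x**2 - 2*x + 1, classical derivative u'(x) = -2*x - 2.
φ(x) = x²(2−x), so φ'(x) = x*(4 - 3*x).
Note φ(0) = φ(2) = 0, so the boundary term u·φ vanishes.
LHS = ∫_0^2 u(x) φ'(x) dx = ∫_0^2 (3*x^4 + 2*x^3 - 11*x^2 + 4*x) dx. Term by term:
  ∫_0^2 3*x^4 dx = 96/5;  ∫_0^2 2*x^3 dx = 8;  ∫_0^2 -11*x^2 dx = -88/3;
  ∫_0^2 4*x dx = 8.
Sum: 96/5 + 8 − 88/3 + 8 = 88/15.
So LHS = 88/15.
∫_0^2 v(x) φ(x) dx = ∫_0^2 (-2*x^4 + 2*x^3 + 4*x^2) dx. Term by term:
  ∫_0^2 -2*x^4 dx = -64/5;  ∫_0^2 2*x^3 dx = 8;  ∫_0^2 4*x^2 dx = 32/3.
Sum: -64/5 + 8 + 32/3 = 88/15.
So RHS = -∫_0^2 v(x) φ(x) dx = -88/15.
LHS − RHS = 176/15 ≠ 0, so the identity fails.
(For a valid weak derivative the identity must hold for EVERY test function, in particular this one. The failure shows v is NOT the weak derivative of u.)
Correct weak derivative would be u'(x) = -2*x - 2.


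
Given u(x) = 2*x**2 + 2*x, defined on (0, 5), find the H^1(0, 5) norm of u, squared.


||u||_{H^1}^2 = 14410/3

The H^1 norm (squared) on an interval (0, L) is
  ||u||_{H^1}^2 = ∫_0^L u(x)^2 dx + ∫_0^L u'(x)^2 dx.
Compute u'(x) = 4*x + 2.
Then u(x)^2 = 4*x**4 + 8*x**3 + 4*x**2 and u'(x)^2 = 16*x**2 + 16*x + 4.
Integrate each monomial from 0 to 5 using ∫_0^5 c·x^n dx = c·5^(n+1)/(n+1):
  ∫_0^5 u(x)^2 dx = ∫_0^5 (4*x^4 + 8*x^3 + 4*x^2) dx. Term by term:
    ∫_0^5 4*x^4 dx = 2500;  ∫_0^5 8*x^3 dx = 1250;  ∫_0^5 4*x^2 dx = 500/3.
  Sum: 2500 + 1250 + 500/3 = 11750/3.
  ∫_0^5 u'(x)^2 dx = ∫_0^5 (16*x^2 + 16*x + 4) dx. Term by term:
    ∫_0^5 16*x^2 dx = 2000/3;  ∫_0^5 16*x dx = 200;  ∫_0^5 4 dx = 20.
  Sum: 2000/3 + 200 + 20 = 2660/3.
Adding: ||u||_{H^1}^2 = 11750/3 + 2660/3 = 14410/3.


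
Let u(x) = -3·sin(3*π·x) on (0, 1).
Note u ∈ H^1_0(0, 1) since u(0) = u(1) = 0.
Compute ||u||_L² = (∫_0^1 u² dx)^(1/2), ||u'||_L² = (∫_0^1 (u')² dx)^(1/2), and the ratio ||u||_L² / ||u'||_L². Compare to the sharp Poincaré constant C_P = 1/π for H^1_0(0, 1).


||u||_L² / ||u'||_L² = 1/(3*π) < C_P = 1/π.

u(x) = -3·sin(3*π·x), so u'(x) = -9*π*cos(3*π*x).
Writing u(x) = A·sin(kπx/L) with A = -3 and k = 3, use ∫_0^L sin²(kπx/L) dx = L/2 and ∫_0^L cos²(kπx/L) dx = L/2.
u² = 9·sin²(3*π·x) and (u')² = 81*π^2·cos²(3*π·x), and each of sin², cos² integrates to L/2 = 1/2 over (0, 1).
∫_0^1 u² dx = 9/2, so ||u||_L² = 3*sqrt(2)/2.
∫_0^1 (u')² dx = 81*π^2/2, so ||u'||_L² = 9*sqrt(2)*π/2.
Ratio ||u||_L² / ||u'||_L² = 1/(3*π).
Sharp Poincaré constant on H^1_0(0, 1) is C_P = L/π = 1/π, achieved by sin(π·x).
This is the k = 3 harmonic; the ratio L/(kπ) is strictly less than C_P = L/π, consistent with the sharp inequality ||u||_L² ≤ C_P ||u'||_L².


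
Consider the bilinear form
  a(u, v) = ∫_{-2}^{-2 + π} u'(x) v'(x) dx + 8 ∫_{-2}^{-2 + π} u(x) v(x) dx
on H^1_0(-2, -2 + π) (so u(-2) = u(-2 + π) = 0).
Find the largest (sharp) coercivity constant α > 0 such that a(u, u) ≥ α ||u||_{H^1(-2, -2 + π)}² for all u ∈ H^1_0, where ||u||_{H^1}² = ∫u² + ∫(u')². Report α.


α = 1

Coercivity of a(·,·) on H^1_0(-2, -2 + π) means a(u, u) ≥ α ||u||_{H^1}² for every u ∈ H^1_0.
The interval has length L = π, and Poincaré/coercivity depend only on L. Here a(u, u) = ∫(u')² + (8)·∫u².
Here c = 8 ≥ 1, so a(u,u) = ∫(u')² + c∫u² ≥ ∫(u')² + ∫u² = ||u||_{H^1}², i.e. α = 1 works. No larger α is possible: a(u,u) ≥ α||u||_{H^1}² means (1−α)∫(u')² ≥ (α−c)∫u², and for the modes u_n = sin(nπ(x−x₀)/L) (x₀ the left endpoint) one has ∫u_n²/∫(u_n')² = (L/(nπ))² → 0, so a(u_n,u_n)/||u_n||_{H^1}² → 1. Hence the optimal constant is α = 1.
Therefore α = 1.


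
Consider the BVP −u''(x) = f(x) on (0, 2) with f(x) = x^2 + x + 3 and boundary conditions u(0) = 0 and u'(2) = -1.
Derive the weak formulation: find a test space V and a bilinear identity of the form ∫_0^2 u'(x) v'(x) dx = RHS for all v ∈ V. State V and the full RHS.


V = {v ∈ H^1(0, 2) : v(0) = 0} (test functions vanish at x = 0 where u is specified); weak form: ∫_0^2 u'v' dx = ∫_0^2 (x^2 + x + 3) v dx − v(2) for all v ∈ V.

Multiply both sides by a test function v and integrate from 0 to 2:
  ∫_0^2 −u''(x) v(x) dx = ∫_0^2 f(x) v(x) dx.
Integrate the LHS by parts once:
  ∫_0^2 −u'' v dx = −[u'(x) v(x)]_0^2 + ∫_0^2 u'(x) v'(x) dx.
Thus ∫_0^2 u'(x) v'(x) dx = ∫_0^2 f(x) v(x) dx + [u'(x) v(x)]_0^2.
Choose V so that boundary terms are either known or forced to vanish.
Mixed BC: u(0) = 0 (Dirichlet) and u'(2) = -1 (Neumann). Define V = {v ∈ H^1(0, 2) : v(0) = 0}. Then [u' v]_0^2 = u'(2)·v(2) − u'(0)·0 = − v(2).
Weak formulation: find u (satisfying any essential BC) such that ∫_0^2 u'(x) v'(x) dx = ∫_0^2 f v dx − v(2) for all v ∈ V (Dirichlet at 0 absorbed into V; Neumann datum at x = 2 contributes the boundary term).
Substituting f(x) = x^2 + x + 3, the right-hand side is ∫_0^2 (x^2 + x + 3) v dx − v(2).


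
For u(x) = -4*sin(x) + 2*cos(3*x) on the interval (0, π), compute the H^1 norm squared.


||u||_{H^1(0,π)}^2 = 36*π

u'(x) = -6*sin(3*x) - 4*cos(x).
Expand u² and (u')² and integrate term by term on (0, π), using: for integers n ≥ 1, ∫_0^π sin²(nx) dx = ∫_0^π cos²(nx) dx = π/2; for n ≠ n', ∫_0^π sin(nx)sin(n'x) dx = ∫_0^π cos(nx)cos(n'x) dx = 0; and by product-to-sum, ∫_0^π sin(nx)cos(n'x) dx = ½∫_0^π [sin((n+n')x) + sin((n−n')x)] dx, which is 0 when n+n' is even and 2n/(n²−n'²) when n+n' is odd (it need not vanish on (0, π)).
  u² squared terms: (-4)²·∫sin(x)² dx = 16·π/2 = 8*π;  (2)²·∫cos(3x)² dx = 4·π/2 = 2*π.
  u² cross terms: 2·(-4)·(2)·∫sin(x)·cos(3x) dx = -16·(0) = 0.
  So ∫_0^π u² dx = 8*π + 2*π + 0 = 10*π.
  (u')² squared terms: (-6)²·∫sin(3x)² dx = 36·π/2 = 18*π;  (-4)²·∫cos(x)² dx = 16·π/2 = 8*π.
  (u')² cross terms: 2·(-6)·(-4)·∫sin(3x)·cos(x) dx = 48·(0) = 0.
  So ∫_0^π (u')² dx = 18*π + 8*π + 0 = 26*π.
||u||_{H^1}^2 = (10*π) + (26*π) = 36*π.


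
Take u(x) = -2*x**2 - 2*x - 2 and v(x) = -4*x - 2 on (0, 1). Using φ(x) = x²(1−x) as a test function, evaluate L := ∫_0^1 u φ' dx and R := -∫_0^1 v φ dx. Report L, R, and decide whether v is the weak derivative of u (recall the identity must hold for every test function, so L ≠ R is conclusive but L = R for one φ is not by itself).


LHS = 11/30, RHS = 11/30. Yes, v = u' weakly.

u(x) = -2*x**2 - 2*x - 2, classical derivative u'(x) = -4*x - 2.
φ(x) = x²(1−x), so φ'(x) = x*(2 - 3*x).
Note φ(0) = φ(1) = 0, so the boundary term u·φ vanishes.
LHS = ∫_0^1 u(x) φ'(x) dx = ∫_0^1 (6*x^4 + 2*x^3 + 2*x^2 - 4*x) dx. Term by term:
  ∫_0^1 6*x^4 dx = 6/5;  ∫_0^1 2*x^3 dx = 1/2;  ∫_0^1 2*x^2 dx = 2/3;
  ∫_0^1 -4*x dx = -2.
Sum: 6/5 + 1/2 + 2/3 − 2 = 11/30.
So LHS = 11/30.
∫_0^1 v(x) φ(x) dx = ∫_0^1 (4*x^4 - 2*x^3 - 2*x^2) dx. Term by term:
  ∫_0^1 4*x^4 dx = 4/5;  ∫_0^1 -2*x^3 dx = -1/2;  ∫_0^1 -2*x^2 dx = -2/3.
Sum: 4/5 − 1/2 − 2/3 = -11/30.
So RHS = -∫_0^1 v(x) φ(x) dx = 11/30.
LHS = RHS, so the identity holds for this test φ.
Moreover u is smooth here and v(x) = u'(x) = -4*x - 2 pointwise, so the identity holds for every test function. Hence v is the weak derivative of u.


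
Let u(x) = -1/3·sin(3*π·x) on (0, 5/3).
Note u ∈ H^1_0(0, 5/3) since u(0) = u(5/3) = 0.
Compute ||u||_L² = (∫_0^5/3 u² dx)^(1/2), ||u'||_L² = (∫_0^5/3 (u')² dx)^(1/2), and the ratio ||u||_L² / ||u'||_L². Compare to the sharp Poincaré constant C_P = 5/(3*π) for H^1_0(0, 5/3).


||u||_L² / ||u'||_L² = 1/(3*π) < C_P = 5/(3*π).

u(x) = -1/3·sin(3*π·x), so u'(x) = -π*cos(3*π*x).
Writing u(x) = A·sin(kπx/L) with A = -1/3 and k = 5, use ∫_0^L sin²(kπx/L) dx = L/2 and ∫_0^L cos²(kπx/L) dx = L/2.
u² = 1/9·sin²(3*π·x) and (u')² = π^2·cos²(3*π·x), and each of sin², cos² integrates to L/2 = 5/6 over (0, 5/3).
∫_0^5/3 u² dx = 5/54, so ||u||_L² = sqrt(30)/18.
∫_0^5/3 (u')² dx = 5*π^2/6, so ||u'||_L² = sqrt(30)*π/6.
Ratio ||u||_L² / ||u'||_L² = 1/(3*π).
Sharp Poincaré constant on H^1_0(0, 5/3) is C_P = L/π = 5/(3*π), achieved by sin(3*π/5·x).
This is the k = 5 harmonic; the ratio L/(kπ) is strictly less than C_P = L/π, consistent with the sharp inequality ||u||_L² ≤ C_P ||u'||_L².


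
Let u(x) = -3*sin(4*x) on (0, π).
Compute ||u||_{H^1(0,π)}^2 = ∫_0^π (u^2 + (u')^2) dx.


||u||_{H^1(0,π)}^2 = 153*π/2

u'(x) = -12*cos(4*x).
Expand u² and (u')² and integrate term by term on (0, π), using: for integers n ≥ 1, ∫_0^π sin²(nx) dx = ∫_0^π cos²(nx) dx = π/2; for n ≠ n', ∫_0^π sin(nx)sin(n'x) dx = ∫_0^π cos(nx)cos(n'x) dx = 0; and by product-to-sum, ∫_0^π sin(nx)cos(n'x) dx = ½∫_0^π [sin((n+n')x) + sin((n−n')x)] dx, which is 0 when n+n' is even and 2n/(n²−n'²) when n+n' is odd (it need not vanish on (0, π)).
  u² squared terms: (-3)²·∫sin(4x)² dx = 9·π/2 = 9*π/2.
  So ∫_0^π u² dx = 9*π/2.
  (u')² squared terms: (-12)²·∫cos(4x)² dx = 144·π/2 = 72*π.
  So ∫_0^π (u')² dx = 72*π.
||u||_{H^1}^2 = (9*π/2) + (72*π) = 153*π/2.


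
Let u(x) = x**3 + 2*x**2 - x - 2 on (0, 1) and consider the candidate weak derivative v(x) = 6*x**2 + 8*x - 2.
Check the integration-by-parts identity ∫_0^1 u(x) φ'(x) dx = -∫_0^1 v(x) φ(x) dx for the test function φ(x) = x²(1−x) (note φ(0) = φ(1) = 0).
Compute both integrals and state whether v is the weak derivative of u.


LHS = -13/60, RHS = -13/30. No, v is not the weak derivative of u.

u(x) = x**3 + 2*x**2 - x - 2, classical derivative u'(x) = 3*x**2 + 4*x - 1.
φ(x) = x²(1−x), so φ'(x) = x*(2 - 3*x).
Note φ(0) = φ(1) = 0, so the boundary term u·φ vanishes.
LHS = ∫_0^1 u(x) φ'(x) dx = ∫_0^1 (-3*x^5 - 4*x^4 + 7*x^3 + 4*x^2 - 4*x) dx. Term by term:
  ∫_0^1 -3*x^5 dx = -1/2;  ∫_0^1 -4*x^4 dx = -4/5;  ∫_0^1 7*x^3 dx = 7/4;
  ∫_0^1 4*x^2 dx = 4/3;  ∫_0^1 -4*x dx = -2.
Sum: -1/2 − 4/5 + 7/4 + 4/3 − 2 = -13/60.
So LHS = -13/60.
∫_0^1 v(x) φ(x) dx = ∫_0^1 (-6*x^5 - 2*x^4 + 10*x^3 - 2*x^2) dx. Term by term:
  ∫_0^1 -6*x^5 dx = -1;  ∫_0^1 -2*x^4 dx = -2/5;  ∫_0^1 10*x^3 dx = 5/2;
  ∫_0^1 -2*x^2 dx = -2/3.
Sum: -1 − 2/5 + 5/2 − 2/3 = 13/30.
So RHS = -∫_0^1 v(x) φ(x) dx = -13/30.
LHS − RHS = 13/60 ≠ 0, so the identity fails.
(For a valid weak derivative the identity must hold for EVERY test function, in particular this one. The failure shows v is NOT the weak derivative of u.)
Correct weak derivative would be u'(x) = 3*x**2 + 4*x - 1.


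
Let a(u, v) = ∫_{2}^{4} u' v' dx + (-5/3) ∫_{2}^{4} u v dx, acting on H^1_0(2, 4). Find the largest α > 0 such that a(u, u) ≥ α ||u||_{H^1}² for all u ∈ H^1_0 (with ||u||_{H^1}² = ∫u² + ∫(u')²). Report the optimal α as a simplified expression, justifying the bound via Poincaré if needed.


α = (-20/3 + π^2)/(4 + π^2)

Coercivity of a(·,·) on H^1_0(2, 4) means a(u, u) ≥ α ||u||_{H^1}² for every u ∈ H^1_0.
The interval has length L = 2, and Poincaré/coercivity depend only on L. Here a(u, u) = ∫(u')² + (-5/3)·∫u².
Here c = -5/3 < 0 with |c| < (π/L)² = π^2/4, so coercivity still holds. The condition a(u,u) ≥ α||u||_{H^1}² reads (1−α)∫(u')² ≥ (α−c)∫u². Any admissible α is ≤ 1 (rapidly oscillating u have ∫u²/∫(u')² → 0), and α = 1 would force 0 ≥ (1−c)∫u², impossible since c < 1; so 1−α > 0. By the sharp Poincaré inequality on H^1_0 of an interval of length L, ∫(u')² ≥ (π/L)²∫u² with equality for the first sine mode sin(π(x−x₀)/L) (x₀ the left endpoint), so the inequality holds for all u iff (1−α)(π/L)² ≥ α − c, i.e. α ≤ ((π/L)² + c)/((π/L)² + 1) = (1 + c(L/π)²)/(1 + (L/π)²). (Direct route, valid since c ≤ 0: Poincaré gives c∫u² ≥ c(L/π)²∫(u')², so a(u,u) ≥ (1 + c(L/π)²)∫(u')², while ||u||_{H^1}² ≤ (1 + (L/π)²)∫(u')²; dividing yields the same α.) With (π/L)² = π^2/4 and c = -5/3, the largest admissible constant is α = ((π/L)² + c)/((π/L)² + 1).
Simplifying, α = (-20/3 + π^2)/(4 + π^2).


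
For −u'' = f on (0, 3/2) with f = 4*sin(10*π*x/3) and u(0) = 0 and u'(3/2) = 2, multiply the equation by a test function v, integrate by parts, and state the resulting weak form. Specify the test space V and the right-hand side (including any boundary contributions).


V = {v ∈ H^1(0, 3/2) : v(0) = 0} (test functions vanish at x = 0 where u is specified); weak form: ∫_0^3/2 u'v' dx = ∫_0^3/2 (4*sin(10*π*x/3)) v dx + 2·v(3/2) for all v ∈ V.

Multiply both sides by a test function v and integrate from 0 to 3/2:
  ∫_0^3/2 −u''(x) v(x) dx = ∫_0^3/2 f(x) v(x) dx.
Integrate the LHS by parts once:
  ∫_0^3/2 −u'' v dx = −[u'(x) v(x)]_0^3/2 + ∫_0^3/2 u'(x) v'(x) dx.
Thus ∫_0^3/2 u'(x) v'(x) dx = ∫_0^3/2 f(x) v(x) dx + [u'(x) v(x)]_0^3/2.
Choose V so that boundary terms are either known or forced to vanish.
Mixed BC: u(0) = 0 (Dirichlet) and u'(3/2) = 2 (Neumann). Define V = {v ∈ H^1(0, 3/2) : v(0) = 0}. Then [u' v]_0^3/2 = u'(3/2)·v(3/2) − u'(0)·0 = 2·v(3/2).
Weak formulation: find u (satisfying any essential BC) such that ∫_0^3/2 u'(x) v'(x) dx = ∫_0^3/2 f v dx + 2·v(3/2) for all v ∈ V (Dirichlet at 0 absorbed into V; Neumann datum at x = 3/2 contributes the boundary term).
Substituting f(x) = 4*sin(10*π*x/3), the right-hand side is ∫_0^3/2 (4*sin(10*π*x/3)) v dx + 2·v(3/2).


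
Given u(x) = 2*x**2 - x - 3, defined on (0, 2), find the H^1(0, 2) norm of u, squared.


||u||_{H^1}^2 = 584/15

The H^1 norm (squared) on an interval (0, L) is
  ||u||_{H^1}^2 = ∫_0^L u(x)^2 dx + ∫_0^L u'(x)^2 dx.
Compute u'(x) = 4*x - 1.
Then u(x)^2 = 4*x**4 - 4*x**3 - 11*x**2 + 6*x + 9 and u'(x)^2 = 16*x**2 - 8*x + 1.
Integrate each monomial from 0 to 2 using ∫_0^2 c·x^n dx = c·2^(n+1)/(n+1):
  ∫_0^2 u(x)^2 dx = ∫_0^2 (4*x^4 - 4*x^3 - 11*x^2 + 6*x + 9) dx. Term by term:
    ∫_0^2 4*x^4 dx = 128/5;  ∫_0^2 -4*x^3 dx = -16;  ∫_0^2 -11*x^2 dx = -88/3;
    ∫_0^2 6*x dx = 12;  ∫_0^2 9 dx = 18.
  Sum: 128/5 − 16 − 88/3 + 12 + 18 = 154/15.
  ∫_0^2 u'(x)^2 dx = ∫_0^2 (16*x^2 - 8*x + 1) dx. Term by term:
    ∫_0^2 16*x^2 dx = 128/3;  ∫_0^2 -8*x dx = -16;  ∫_0^2 1 dx = 2.
  Sum: 128/3 − 16 + 2 = 86/3.
Adding: ||u||_{H^1}^2 = 154/15 + 86/3 = 584/15.


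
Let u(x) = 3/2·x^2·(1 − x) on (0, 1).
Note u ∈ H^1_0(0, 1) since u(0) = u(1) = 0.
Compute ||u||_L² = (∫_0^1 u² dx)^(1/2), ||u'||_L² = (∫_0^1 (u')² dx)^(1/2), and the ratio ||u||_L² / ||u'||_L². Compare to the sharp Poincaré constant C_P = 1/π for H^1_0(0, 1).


||u||_L² / ||u'||_L² = sqrt(14)/14 < C_P = 1/π.

u(x) = 3/2·x^2·(1 − x), so u'(x) = 3*x*(2 - 3*x)/2.
u(x) = 3/2·x^2·(1 − x) vanishes at x = 0 and x = 1, so u ∈ H^1_0(0, 1). Differentiate via the product rule and integrate the resulting polynomials term by term.
  ∫_0^1 u² dx = ∫_0^1 (9*x^6/4 - 9*x^5/2 + 9*x^4/4) dx. Term by term:
    ∫_0^1 9*x^6/4 dx = 9/28;  ∫_0^1 -9*x^5/2 dx = -3/4;  ∫_0^1 9*x^4/4 dx = 9/20.
  Sum: 9/28 − 3/4 + 9/20 = 3/140.
  ∫_0^1 (u')² dx = ∫_0^1 (81*x^4/4 - 27*x^3 + 9*x^2) dx. Term by term:
    ∫_0^1 81*x^4/4 dx = 81/20;  ∫_0^1 -27*x^3 dx = -27/4;  ∫_0^1 9*x^2 dx = 3.
  Sum: 81/20 − 27/4 + 3 = 3/10.
∫_0^1 u² dx = 3/140, so ||u||_L² = sqrt(105)/70.
∫_0^1 (u')² dx = 3/10, so ||u'||_L² = sqrt(30)/10.
Ratio ||u||_L² / ||u'||_L² = sqrt(14)/14.
Sharp Poincaré constant on H^1_0(0, 1) is C_P = L/π = 1/π, achieved by sin(π·x).
A polynomial bump cannot attain the sharp Poincaré constant (only the first sine eigenfunction does), so the ratio is strictly less than C_P, consistent with ||u||_L² ≤ C_P ||u'||_L².


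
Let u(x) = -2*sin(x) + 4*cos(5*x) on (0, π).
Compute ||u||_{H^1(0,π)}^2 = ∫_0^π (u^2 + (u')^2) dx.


||u||_{H^1(0,π)}^2 = 212*π

u'(x) = -20*sin(5*x) - 2*cos(x).
Expand u² and (u')² and integrate term by term on (0, π), using: for integers n ≥ 1, ∫_0^π sin²(nx) dx = ∫_0^π cos²(nx) dx = π/2; for n ≠ n', ∫_0^π sin(nx)sin(n'x) dx = ∫_0^π cos(nx)cos(n'x) dx = 0; and by product-to-sum, ∫_0^π sin(nx)cos(n'x) dx = ½∫_0^π [sin((n+n')x) + sin((n−n')x)] dx, which is 0 when n+n' is even and 2n/(n²−n'²) when n+n' is odd (it need not vanish on (0, π)).
  u² squared terms: (-2)²·∫sin(x)² dx = 4·π/2 = 2*π;  (4)²·∫cos(5x)² dx = 16·π/2 = 8*π.
  u² cross terms: 2·(-2)·(4)·∫sin(x)·cos(5x) dx = -16·(0) = 0.
  So ∫_0^π u² dx = 2*π + 8*π + 0 = 10*π.
  (u')² squared terms: (-20)²·∫sin(5x)² dx = 400·π/2 = 200*π;  (-2)²·∫cos(x)² dx = 4·π/2 = 2*π.
  (u')² cross terms: 2·(-20)·(-2)·∫sin(5x)·cos(x) dx = 80·(0) = 0.
  So ∫_0^π (u')² dx = 200*π + 2*π + 0 = 202*π.
||u||_{H^1}^2 = (10*π) + (202*π) = 212*π.


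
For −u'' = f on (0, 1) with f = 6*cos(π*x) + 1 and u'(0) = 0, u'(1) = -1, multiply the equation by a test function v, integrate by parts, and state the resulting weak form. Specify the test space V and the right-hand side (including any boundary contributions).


V = H^1(0, 1) (v unrestricted at boundary; u is determined up to an additive constant); weak form: ∫_0^1 u'v' dx = ∫_0^1 (6*cos(π*x) + 1) v dx − v(1) for all v ∈ V.

Multiply both sides by a test function v and integrate from 0 to 1:
  ∫_0^1 −u''(x) v(x) dx = ∫_0^1 f(x) v(x) dx.
Integrate the LHS by parts once:
  ∫_0^1 −u'' v dx = −[u'(x) v(x)]_0^1 + ∫_0^1 u'(x) v'(x) dx.
Thus ∫_0^1 u'(x) v'(x) dx = ∫_0^1 f(x) v(x) dx + [u'(x) v(x)]_0^1.
Choose V so that boundary terms are either known or forced to vanish.
u has inhomogeneous Neumann u'(0) = 0, u'(1) = -1. [u' v]_0^1 = (-1)·v(1) − (0)·v(0) = − v(1). Take V = H^1(0, 1); boundary term becomes part of RHS.
Weak formulation: find u (satisfying any essential BC) such that ∫_0^1 u'(x) v'(x) dx = ∫_0^1 f v dx − v(1) for all v ∈ V (Neumann data are natural BCs: they enter the RHS as boundary terms).
Substituting f(x) = 6*cos(π*x) + 1, the right-hand side is ∫_0^1 (6*cos(π*x) + 1) v dx − v(1).
Compatibility check (pure Neumann): taking v ≡ 1 ∈ V gives 0 = ∫_0^1 f dx + (-1) − (0), i.e. ∫_0^1 f dx must equal u'(0) − u'(1) = 1. Indeed ∫_0^1 (6*cos(π*x) + 1) dx = 1, so the data are compatible. The solution is then unique only up to an additive constant (fix it e.g. by requiring ∫_0^1 u dx = 0).


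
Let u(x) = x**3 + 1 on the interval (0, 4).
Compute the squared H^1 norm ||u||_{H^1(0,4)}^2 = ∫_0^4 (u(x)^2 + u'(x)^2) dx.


||u||_{H^1}^2 = 151052/35

The H^1 norm (squared) on an interval (0, L) is
  ||u||_{H^1}^2 = ∫_0^L u(x)^2 dx + ∫_0^L u'(x)^2 dx.
Compute u'(x) = 3*x**2.
Then u(x)^2 = x**6 + 2*x**3 + 1 and u'(x)^2 = 9*x**4.
Integrate each monomial from 0 to 4 using ∫_0^4 c·x^n dx = c·4^(n+1)/(n+1):
  ∫_0^4 u(x)^2 dx = ∫_0^4 (x^6 + 2*x^3 + 1) dx. Term by term:
    ∫_0^4 x^6 dx = 16384/7;  ∫_0^4 2*x^3 dx = 128;  ∫_0^4 1 dx = 4.
  Sum: 16384/7 + 128 + 4 = 17308/7.
  ∫_0^4 u'(x)^2 dx = ∫_0^4 (9*x^4) dx. Term by term:
    ∫_0^4 9*x^4 dx = 9216/5.
Adding: ||u||_{H^1}^2 = 17308/7 + 9216/5 = 151052/35.


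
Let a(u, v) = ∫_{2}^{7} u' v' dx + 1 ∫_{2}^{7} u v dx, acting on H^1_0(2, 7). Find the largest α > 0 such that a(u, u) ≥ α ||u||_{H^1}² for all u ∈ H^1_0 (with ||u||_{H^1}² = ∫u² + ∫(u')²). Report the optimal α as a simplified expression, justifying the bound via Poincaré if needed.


α = 1

Coercivity of a(·,·) on H^1_0(2, 7) means a(u, u) ≥ α ||u||_{H^1}² for every u ∈ H^1_0.
The interval has length L = 5, and Poincaré/coercivity depend only on L. Here a(u, u) = ∫(u')² + (1)·∫u².
Here c = 1 ≥ 1, so a(u,u) = ∫(u')² + c∫u² ≥ ∫(u')² + ∫u² = ||u||_{H^1}², i.e. α = 1 works. No larger α is possible: a(u,u) ≥ α||u||_{H^1}² means (1−α)∫(u')² ≥ (α−c)∫u², and for the modes u_n = sin(nπ(x−x₀)/L) (x₀ the left endpoint) one has ∫u_n²/∫(u_n')² = (L/(nπ))² → 0, so a(u_n,u_n)/||u_n||_{H^1}² → 1. Hence the optimal constant is α = 1.
Therefore α = 1.


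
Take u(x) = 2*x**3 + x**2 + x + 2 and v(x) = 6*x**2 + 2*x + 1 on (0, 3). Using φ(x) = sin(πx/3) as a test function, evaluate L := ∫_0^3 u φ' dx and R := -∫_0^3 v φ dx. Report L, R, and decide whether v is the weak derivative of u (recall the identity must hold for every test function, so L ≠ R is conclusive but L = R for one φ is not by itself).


LHS = -186/π + 648/π^3, RHS = -186/π + 648/π^3. Yes, v = u' weakly.

u(x) = 2*x**3 + x**2 + x + 2, classical derivative u'(x) = 6*x**2 + 2*x + 1.
φ(x) = sin(πx/3), so φ'(x) = π*cos(π*x/3)/3.
Note φ(0) = φ(3) = 0, so the boundary term u·φ vanishes.
LHS = ∫_0^3 u(x) φ'(x) dx = ∫_0^3 (2*π*x^3*cos(π*x/3)/3 + π*x^2*cos(π*x/3)/3 + π*x*cos(π*x/3)/3 + 2*π*cos(π*x/3)/3) dx. Term by term:
  ∫_0^3 2*π*cos(π*x/3)/3 dx = 0;  ∫_0^3 π*x*cos(π*x/3)/3 dx = -6/π;  ∫_0^3 π*x^2*cos(π*x/3)/3 dx = -18/π;
  ∫_0^3 2*π*x^3*cos(π*x/3)/3 dx = -162/π + 648/π^3.
Sum: 0 − 6/π − 18/π + -162/π + 648/π^3 = -186/π + 648/π^3.
So LHS = -186/π + 648/π^3.
∫_0^3 v(x) φ(x) dx = ∫_0^3 (6*x^2*sin(π*x/3) + 2*x*sin(π*x/3) + sin(π*x/3)) dx. Term by term:
  ∫_0^3 2*x*sin(π*x/3) dx = 18/π;  ∫_0^3 6*x^2*sin(π*x/3) dx = -648/π^3 + 162/π;  ∫_0^3 sin(π*x/3) dx = 6/π.
Sum: 18/π + -648/π^3 + 162/π + 6/π = -648/π^3 + 186/π.
So RHS = -∫_0^3 v(x) φ(x) dx = -186/π + 648/π^3.
LHS = RHS, so the identity holds for this test φ.
Moreover u is smooth here and v(x) = u'(x) = 6*x**2 + 2*x + 1 pointwise, so the identity holds for every test function. Hence v is the weak derivative of u.


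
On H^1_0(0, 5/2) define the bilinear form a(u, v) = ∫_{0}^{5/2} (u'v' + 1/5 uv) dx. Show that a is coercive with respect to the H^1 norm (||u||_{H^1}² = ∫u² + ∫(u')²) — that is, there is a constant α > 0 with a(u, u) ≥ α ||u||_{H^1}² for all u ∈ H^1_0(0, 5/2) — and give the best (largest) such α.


α = (5 + 4*π^2)/(25 + 4*π^2)

Coercivity of a(·,·) on H^1_0(0, 5/2) means a(u, u) ≥ α ||u||_{H^1}² for every u ∈ H^1_0.
The interval has length L = 5/2, and Poincaré/coercivity depend only on L. Here a(u, u) = ∫(u')² + (1/5)·∫u².
Here 0 < c = 1/5 < 1. The condition a(u,u) ≥ α||u||_{H^1}² reads (1−α)∫(u')² ≥ (α−c)∫u². Any admissible α is ≤ 1 (rapidly oscillating u have ∫u²/∫(u')² → 0), and α = 1 would force 0 ≥ (1−c)∫u², impossible since c < 1; so 1−α > 0. By the sharp Poincaré inequality on H^1_0 of an interval of length L, ∫(u')² ≥ (π/L)²∫u² with equality for the first sine mode sin(π(x−x₀)/L) (x₀ the left endpoint), so the inequality holds for all u iff (1−α)(π/L)² ≥ α − c, i.e. α ≤ ((π/L)² + c)/((π/L)² + 1) = (1 + c(L/π)²)/(1 + (L/π)²). With (π/L)² = 4*π^2/25 and c = 1/5, the largest admissible constant is α = ((π/L)² + c)/((π/L)² + 1).
Simplifying, α = (5 + 4*π^2)/(25 + 4*π^2).


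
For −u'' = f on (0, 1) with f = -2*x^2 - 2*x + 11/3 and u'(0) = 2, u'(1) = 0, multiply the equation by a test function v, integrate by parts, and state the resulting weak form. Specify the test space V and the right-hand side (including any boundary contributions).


V = H^1(0, 1) (v unrestricted at boundary; u is determined up to an additive constant); weak form: ∫_0^1 u'v' dx = ∫_0^1 (-2*x^2 - 2*x + 11/3) v dx − 2·v(0) for all v ∈ V.

Multiply both sides by a test function v and integrate from 0 to 1:
  ∫_0^1 −u''(x) v(x) dx = ∫_0^1 f(x) v(x) dx.
Integrate the LHS by parts once:
  ∫_0^1 −u'' v dx = −[u'(x) v(x)]_0^1 + ∫_0^1 u'(x) v'(x) dx.
Thus ∫_0^1 u'(x) v'(x) dx = ∫_0^1 f(x) v(x) dx + [u'(x) v(x)]_0^1.
Choose V so that boundary terms are either known or forced to vanish.
u has inhomogeneous Neumann u'(0) = 2, u'(1) = 0. [u' v]_0^1 = (0)·v(1) − (2)·v(0) = − 2·v(0). Take V = H^1(0, 1); boundary term becomes part of RHS.
Weak formulation: find u (satisfying any essential BC) such that ∫_0^1 u'(x) v'(x) dx = ∫_0^1 f v dx − 2·v(0) for all v ∈ V (Neumann data are natural BCs: they enter the RHS as boundary terms).
Substituting f(x) = -2*x^2 - 2*x + 11/3, the right-hand side is ∫_0^1 (-2*x^2 - 2*x + 11/3) v dx − 2·v(0).
Compatibility check (pure Neumann): taking v ≡ 1 ∈ V gives 0 = ∫_0^1 f dx + (0) − (2), i.e. ∫_0^1 f dx must equal u'(0) − u'(1) = 2. Indeed ∫_0^1 (-2*x^2 - 2*x + 11/3) dx = 2, so the data are compatible. The solution is then unique only up to an additive constant (fix it e.g. by requiring ∫_0^1 u dx = 0).


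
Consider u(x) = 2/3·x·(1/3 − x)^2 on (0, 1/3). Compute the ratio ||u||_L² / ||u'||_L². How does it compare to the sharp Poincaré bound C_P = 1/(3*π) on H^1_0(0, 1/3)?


||u||_L² / ||u'||_L² = sqrt(14)/42 < C_P = 1/(3*π).

u(x) = 2/3·x·(1/3 − x)^2, so u'(x) = 2*x^2 - 8*x/9 + 2/27.
u(x) = 2/3·x·(1/3 − x)^2 vanishes at x = 0 and x = 1/3, so u ∈ H^1_0(0, 1/3). Differentiate via the product rule and integrate the resulting polynomials term by term.
  ∫_0^1/3 u² dx = ∫_0^1/3 (4*x^6/9 - 16*x^5/27 + 8*x^4/27 - 16*x^3/243 + 4*x^2/729) dx. Term by term:
    ∫_0^1/3 4*x^6/9 dx = 4/137781;  ∫_0^1/3 -16*x^5/27 dx = -8/59049;  ∫_0^1/3 8*x^4/27 dx = 8/32805;
    ∫_0^1/3 -16*x^3/243 dx = -4/19683;  ∫_0^1/3 4*x^2/729 dx = 4/59049.
  Sum: 4/137781 − 8/59049 + 8/32805 − 4/19683 + 4/59049 = 4/2066715.
  ∫_0^1/3 (u')² dx = ∫_0^1/3 (4*x^4 - 32*x^3/9 + 88*x^2/81 - 32*x/243 + 4/729) dx. Term by term:
    ∫_0^1/3 4*x^4 dx = 4/1215;  ∫_0^1/3 -32*x^3/9 dx = -8/729;  ∫_0^1/3 88*x^2/81 dx = 88/6561;
    ∫_0^1/3 -32*x/243 dx = -16/2187;  ∫_0^1/3 4/729 dx = 4/2187.
  Sum: 4/1215 − 8/729 + 88/6561 − 16/2187 + 4/2187 = 8/32805.
∫_0^1/3 u² dx = 4/2066715, so ||u||_L² = 2*sqrt(35)/8505.
∫_0^1/3 (u')² dx = 8/32805, so ||u'||_L² = 2*sqrt(10)/405.
Ratio ||u||_L² / ||u'||_L² = sqrt(14)/42.
Sharp Poincaré constant on H^1_0(0, 1/3) is C_P = L/π = 1/(3*π), achieved by sin(3*π·x).
A polynomial bump cannot attain the sharp Poincaré constant (only the first sine eigenfunction does), so the ratio is strictly less than C_P, consistent with ||u||_L² ≤ C_P ||u'||_L².


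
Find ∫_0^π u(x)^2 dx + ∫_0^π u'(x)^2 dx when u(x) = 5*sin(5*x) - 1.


||u||_{H^1(0,π)}^2 = -4 + 326*π

u'(x) = 25*cos(5*x).
Expand u² and (u')² and integrate term by term on (0, π), using: for integers n ≥ 1, ∫_0^π sin²(nx) dx = ∫_0^π cos²(nx) dx = π/2; for n ≠ n', ∫_0^π sin(nx)sin(n'x) dx = ∫_0^π cos(nx)cos(n'x) dx = 0; and by product-to-sum, ∫_0^π sin(nx)cos(n'x) dx = ½∫_0^π [sin((n+n')x) + sin((n−n')x)] dx, which is 0 when n+n' is even and 2n/(n²−n'²) when n+n' is odd (it need not vanish on (0, π)). For the constant mode: ∫_0^π 1 dx = π, ∫_0^π cos(nx) dx = 0, ∫_0^π sin(nx) dx = (1−(−1)^n)/n.
  u² squared terms: (-1)²·∫1 dx = 1·π = π;  (5)²·∫sin(5x)² dx = 25·π/2 = 25*π/2.
  u² cross terms: 2·(-1)·(5)·∫1·sin(5x) dx = -10·(2/5) = -4.
  So ∫_0^π u² dx = π + 25*π/2 − 4 = -4 + 27*π/2.
  (u')² squared terms: (25)²·∫cos(5x)² dx = 625·π/2 = 625*π/2.
  So ∫_0^π (u')² dx = 625*π/2.
||u||_{H^1}^2 = (-4 + 27*π/2) + (625*π/2) = -4 + 326*π.


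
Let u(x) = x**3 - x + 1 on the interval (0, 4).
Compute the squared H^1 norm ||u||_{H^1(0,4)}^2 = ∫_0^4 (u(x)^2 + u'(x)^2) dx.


||u||_{H^1}^2 = 397688/105

The H^1 norm (squared) on an interval (0, L) is
  ||u||_{H^1}^2 = ∫_0^L u(x)^2 dx + ∫_0^L u'(x)^2 dx.
Compute u'(x) = 3*x**2 - 1.
Then u(x)^2 = x**6 - 2*x**4 + 2*x**3 + x**2 - 2*x + 1 and u'(x)^2 = 9*x**4 - 6*x**2 + 1.
Integrate each monomial from 0 to 4 using ∫_0^4 c·x^n dx = c·4^(n+1)/(n+1):
  ∫_0^4 u(x)^2 dx = ∫_0^4 (x^6 - 2*x^4 + 2*x^3 + x^2 - 2*x + 1) dx. Term by term:
    ∫_0^4 x^6 dx = 16384/7;  ∫_0^4 -2*x^4 dx = -2048/5;  ∫_0^4 2*x^3 dx = 128;
    ∫_0^4 x^2 dx = 64/3;  ∫_0^4 -2*x dx = -16;  ∫_0^4 1 dx = 4.
  Sum: 16384/7 − 2048/5 + 128 + 64/3 − 16 + 4 = 217172/105.
  ∫_0^4 u'(x)^2 dx = ∫_0^4 (9*x^4 - 6*x^2 + 1) dx. Term by term:
    ∫_0^4 9*x^4 dx = 9216/5;  ∫_0^4 -6*x^2 dx = -128;  ∫_0^4 1 dx = 4.
  Sum: 9216/5 − 128 + 4 = 8596/5.
Adding: ||u||_{H^1}^2 = 217172/105 + 8596/5 = 397688/105.


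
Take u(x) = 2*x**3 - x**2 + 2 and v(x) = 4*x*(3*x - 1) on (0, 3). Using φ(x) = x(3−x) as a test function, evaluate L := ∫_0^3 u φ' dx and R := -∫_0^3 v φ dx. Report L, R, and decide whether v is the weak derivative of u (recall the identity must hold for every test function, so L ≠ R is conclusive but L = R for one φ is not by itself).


LHS = -297/5, RHS = -594/5. No, v is not the weak derivative of u.

u(x) = 2*x**3 - x**2 + 2, classical derivative u'(x) = 6*x**2 - 2*x.
φ(x) = x(3−x), so φ'(x) = 3 - 2*x.
Note φ(0) = φ(3) = 0, so the boundary term u·φ vanishes.
LHS = ∫_0^3 u(x) φ'(x) dx = ∫_0^3 (-4*x^4 + 8*x^3 - 3*x^2 - 4*x + 6) dx. Term by term:
  ∫_0^3 -4*x^4 dx = -972/5;  ∫_0^3 8*x^3 dx = 162;  ∫_0^3 -3*x^2 dx = -27;
  ∫_0^3 -4*x dx = -18;  ∫_0^3 6 dx = 18.
Sum: -972/5 + 162 − 27 − 18 + 18 = -297/5.
So LHS = -297/5.
∫_0^3 v(x) φ(x) dx = ∫_0^3 (-12*x^4 + 40*x^3 - 12*x^2) dx. Term by term:
  ∫_0^3 -12*x^4 dx = -2916/5;  ∫_0^3 40*x^3 dx = 810;  ∫_0^3 -12*x^2 dx = -108.
Sum: -2916/5 + 810 − 108 = 594/5.
So RHS = -∫_0^3 v(x) φ(x) dx = -594/5.
LHS − RHS = 297/5 ≠ 0, so the identity fails.
(For a valid weak derivative the identity must hold for EVERY test function, in particular this one. The failure shows v is NOT the weak derivative of u.)
Correct weak derivative would be u'(x) = 6*x**2 - 2*x.


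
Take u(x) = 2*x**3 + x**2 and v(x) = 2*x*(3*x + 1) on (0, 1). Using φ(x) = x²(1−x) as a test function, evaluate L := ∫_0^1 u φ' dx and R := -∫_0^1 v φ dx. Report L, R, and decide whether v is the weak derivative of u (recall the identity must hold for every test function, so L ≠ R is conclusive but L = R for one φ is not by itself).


LHS = -3/10, RHS = -3/10. Yes, v = u' weakly.

u(x) = 2*x**3 + x**2, classical derivative u'(x) = 6*x**2 + 2*x.
φ(x) = x²(1−x), so φ'(x) = x*(2 - 3*x).
Note φ(0) = φ(1) = 0, so the boundary term u·φ vanishes.
LHS = ∫_0^1 u(x) φ'(x) dx = ∫_0^1 (-6*x^5 + x^4 + 2*x^3) dx. Term by term:
  ∫_0^1 -6*x^5 dx = -1;  ∫_0^1 x^4 dx = 1/5;  ∫_0^1 2*x^3 dx = 1/2.
Sum: -1 + 1/5 + 1/2 = -3/10.
So LHS = -3/10.
∫_0^1 v(x) φ(x) dx = ∫_0^1 (-6*x^5 + 4*x^4 + 2*x^3) dx. Term by term:
  ∫_0^1 -6*x^5 dx = -1;  ∫_0^1 4*x^4 dx = 4/5;  ∫_0^1 2*x^3 dx = 1/2.
Sum: -1 + 4/5 + 1/2 = 3/10.
So RHS = -∫_0^1 v(x) φ(x) dx = -3/10.
LHS = RHS, so the identity holds for this test φ.
Moreover u is smooth here and v(x) = u'(x) = 6*x**2 + 2*x pointwise, so the identity holds for every test function. Hence v is the weak derivative of u.


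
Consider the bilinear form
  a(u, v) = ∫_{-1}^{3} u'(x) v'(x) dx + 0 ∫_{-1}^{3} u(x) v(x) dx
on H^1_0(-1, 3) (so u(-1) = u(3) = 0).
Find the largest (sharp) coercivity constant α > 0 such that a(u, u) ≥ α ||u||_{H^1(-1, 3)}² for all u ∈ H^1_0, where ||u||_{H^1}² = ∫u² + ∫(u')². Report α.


α = π^2/(π^2 + 16)

Coercivity of a(·,·) on H^1_0(-1, 3) means a(u, u) ≥ α ||u||_{H^1}² for every u ∈ H^1_0.
The interval has length L = 4, and Poincaré/coercivity depend only on L. Here a(u, u) = ∫(u')² + (0)·∫u².
Here c = 0, so a(u,u) = ∫(u')² alone. The condition a(u,u) ≥ α||u||_{H^1}² reads (1−α)∫(u')² ≥ (α−c)∫u². Any admissible α is ≤ 1 (rapidly oscillating u have ∫u²/∫(u')² → 0), and α = 1 would force 0 ≥ (1−c)∫u², impossible since c < 1; so 1−α > 0. By the sharp Poincaré inequality on H^1_0 of an interval of length L, ∫(u')² ≥ (π/L)²∫u² with equality for the first sine mode sin(π(x−x₀)/L) (x₀ the left endpoint), so the inequality holds for all u iff (1−α)(π/L)² ≥ α − c, i.e. α ≤ ((π/L)² + c)/((π/L)² + 1) = (1 + c(L/π)²)/(1 + (L/π)²). (Direct route, valid since c ≤ 0: Poincaré gives c∫u² ≥ c(L/π)²∫(u')², so a(u,u) ≥ (1 + c(L/π)²)∫(u')², while ||u||_{H^1}² ≤ (1 + (L/π)²)∫(u')²; dividing yields the same α.) With (π/L)² = π^2/16 and c = 0, the largest admissible constant is α = ((π/L)² + c)/((π/L)² + 1).
Simplifying, α = π^2/(π^2 + 16).


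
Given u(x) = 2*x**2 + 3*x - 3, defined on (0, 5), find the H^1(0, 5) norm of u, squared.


||u||_{H^1}^2 = 15245/3

The H^1 norm (squared) on an interval (0, L) is
  ||u||_{H^1}^2 = ∫_0^L u(x)^2 dx + ∫_0^L u'(x)^2 dx.
Compute u'(x) = 4*x + 3.
Then u(x)^2 = 4*x**4 + 12*x**3 - 3*x**2 - 18*x + 9 and u'(x)^2 = 16*x**2 + 24*x + 9.
Integrate each monomial from 0 to 5 using ∫_0^5 c·x^n dx = c·5^(n+1)/(n+1):
  ∫_0^5 u(x)^2 dx = ∫_0^5 (4*x^4 + 12*x^3 - 3*x^2 - 18*x + 9) dx. Term by term:
    ∫_0^5 4*x^4 dx = 2500;  ∫_0^5 12*x^3 dx = 1875;  ∫_0^5 -3*x^2 dx = -125;
    ∫_0^5 -18*x dx = -225;  ∫_0^5 9 dx = 45.
  Sum: 2500 + 1875 − 125 − 225 + 45 = 4070.
  ∫_0^5 u'(x)^2 dx = ∫_0^5 (16*x^2 + 24*x + 9) dx. Term by term:
    ∫_0^5 16*x^2 dx = 2000/3;  ∫_0^5 24*x dx = 300;  ∫_0^5 9 dx = 45.
  Sum: 2000/3 + 300 + 45 = 3035/3.
Adding: ||u||_{H^1}^2 = 4070 + 3035/3 = 15245/3.


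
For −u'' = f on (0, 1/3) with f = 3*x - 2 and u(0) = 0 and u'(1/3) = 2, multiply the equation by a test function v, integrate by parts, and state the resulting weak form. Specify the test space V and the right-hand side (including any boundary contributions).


V = {v ∈ H^1(0, 1/3) : v(0) = 0} (test functions vanish at x = 0 where u is specified); weak form: ∫_0^1/3 u'v' dx = ∫_0^1/3 (3*x - 2) v dx + 2·v(1/3) for all v ∈ V.

Multiply both sides by a test function v and integrate from 0 to 1/3:
  ∫_0^1/3 −u''(x) v(x) dx = ∫_0^1/3 f(x) v(x) dx.
Integrate the LHS by parts once:
  ∫_0^1/3 −u'' v dx = −[u'(x) v(x)]_0^1/3 + ∫_0^1/3 u'(x) v'(x) dx.
Thus ∫_0^1/3 u'(x) v'(x) dx = ∫_0^1/3 f(x) v(x) dx + [u'(x) v(x)]_0^1/3.
Choose V so that boundary terms are either known or forced to vanish.
Mixed BC: u(0) = 0 (Dirichlet) and u'(1/3) = 2 (Neumann). Define V = {v ∈ H^1(0, 1/3) : v(0) = 0}. Then [u' v]_0^1/3 = u'(1/3)·v(1/3) − u'(0)·0 = 2·v(1/3).
Weak formulation: find u (satisfying any essential BC) such that ∫_0^1/3 u'(x) v'(x) dx = ∫_0^1/3 f v dx + 2·v(1/3) for all v ∈ V (Dirichlet at 0 absorbed into V; Neumann datum at x = 1/3 contributes the boundary term).
Substituting f(x) = 3*x - 2, the right-hand side is ∫_0^1/3 (3*x - 2) v dx + 2·v(1/3).


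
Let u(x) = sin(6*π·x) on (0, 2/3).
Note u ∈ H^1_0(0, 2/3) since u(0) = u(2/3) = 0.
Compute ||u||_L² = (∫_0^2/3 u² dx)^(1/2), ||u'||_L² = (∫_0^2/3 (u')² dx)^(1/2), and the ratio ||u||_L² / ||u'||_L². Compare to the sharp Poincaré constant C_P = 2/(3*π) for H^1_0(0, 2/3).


||u||_L² / ||u'||_L² = 1/(6*π) < C_P = 2/(3*π).

u(x) = sin(6*π·x), so u'(x) = 6*π*cos(6*π*x).
Writing u(x) = A·sin(kπx/L) with A = 1 and k = 4, use ∫_0^L sin²(kπx/L) dx = L/2 and ∫_0^L cos²(kπx/L) dx = L/2.
u² = 1·sin²(6*π·x) and (u')² = 36*π^2·cos²(6*π·x), and each of sin², cos² integrates to L/2 = 1/3 over (0, 2/3).
∫_0^2/3 u² dx = 1/3, so ||u||_L² = sqrt(3)/3.
∫_0^2/3 (u')² dx = 12*π^2, so ||u'||_L² = 2*sqrt(3)*π.
Ratio ||u||_L² / ||u'||_L² = 1/(6*π).
Sharp Poincaré constant on H^1_0(0, 2/3) is C_P = L/π = 2/(3*π), achieved by sin(3*π/2·x).
This is the k = 4 harmonic; the ratio L/(kπ) is strictly less than C_P = L/π, consistent with the sharp inequality ||u||_L² ≤ C_P ||u'||_L².


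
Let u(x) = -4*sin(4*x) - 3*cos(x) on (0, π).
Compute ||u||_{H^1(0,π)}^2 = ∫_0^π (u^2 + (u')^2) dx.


||u||_{H^1(0,π)}^2 = 128/5 + 145*π

u'(x) = 3*sin(x) - 16*cos(4*x).
Expand u² and (u')² and integrate term by term on (0, π), using: for integers n ≥ 1, ∫_0^π sin²(nx) dx = ∫_0^π cos²(nx) dx = π/2; for n ≠ n', ∫_0^π sin(nx)sin(n'x) dx = ∫_0^π cos(nx)cos(n'x) dx = 0; and by product-to-sum, ∫_0^π sin(nx)cos(n'x) dx = ½∫_0^π [sin((n+n')x) + sin((n−n')x)] dx, which is 0 when n+n' is even and 2n/(n²−n'²) when n+n' is odd (it need not vanish on (0, π)).
  u² squared terms: (-4)²·∫sin(4x)² dx = 16·π/2 = 8*π;  (-3)²·∫cos(x)² dx = 9·π/2 = 9*π/2.
  u² cross terms: 2·(-4)·(-3)·∫sin(4x)·cos(x) dx = 24·(8/15) = 64/5.
  So ∫_0^π u² dx = 8*π + 9*π/2 + 64/5 = 64/5 + 25*π/2.
  (u')² squared terms: (-16)²·∫cos(4x)² dx = 256·π/2 = 128*π;  (3)²·∫sin(x)² dx = 9·π/2 = 9*π/2.
  (u')² cross terms: 2·(-16)·(3)·∫cos(4x)·sin(x) dx = -96·(-2/15) = 64/5.
  So ∫_0^π (u')² dx = 128*π + 9*π/2 + 64/5 = 64/5 + 265*π/2.
||u||_{H^1}^2 = (64/5 + 25*π/2) + (64/5 + 265*π/2) = 128/5 + 145*π.


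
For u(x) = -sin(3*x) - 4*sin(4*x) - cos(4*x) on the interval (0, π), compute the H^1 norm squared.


||u||_{H^1(0,π)}^2 = -204/7 + 299*π/2

u'(x) = 4*sin(4*x) - 3*cos(3*x) - 16*cos(4*x).
Expand u² and (u')² and integrate term by term on (0, π), using: for integers n ≥ 1, ∫_0^π sin²(nx) dx = ∫_0^π cos²(nx) dx = π/2; for n ≠ n', ∫_0^π sin(nx)sin(n'x) dx = ∫_0^π cos(nx)cos(n'x) dx = 0; and by product-to-sum, ∫_0^π sin(nx)cos(n'x) dx = ½∫_0^π [sin((n+n')x) + sin((n−n')x)] dx, which is 0 when n+n' is even and 2n/(n²−n'²) when n+n' is odd (it need not vanish on (0, π)).
  u² squared terms: (-1)²·∫cos(4x)² dx = 1·π/2 = π/2;  (-1)²·∫sin(3x)² dx = 1·π/2 = π/2;  (-4)²·∫sin(4x)² dx = 16·π/2 = 8*π.
  u² cross terms: 2·(-1)·(-1)·∫cos(4x)·sin(3x) dx = 2·(-6/7) = -12/7;  2·(-1)·(-4)·∫cos(4x)·sin(4x) dx = 8·(0) = 0;  2·(-1)·(-4)·∫sin(3x)·sin(4x) dx = 8·(0) = 0.
  So ∫_0^π u² dx = π/2 + π/2 + 8*π − 12/7 + 0 + 0 = -12/7 + 9*π.
  (u')² squared terms: (-16)²·∫cos(4x)² dx = 256·π/2 = 128*π;  (-3)²·∫cos(3x)² dx = 9·π/2 = 9*π/2;  (4)²·∫sin(4x)² dx = 16·π/2 = 8*π.
  (u')² cross terms: 2·(-16)·(-3)·∫cos(4x)·cos(3x) dx = 96·(0) = 0;  2·(-16)·(4)·∫cos(4x)·sin(4x) dx = -128·(0) = 0;  2·(-3)·(4)·∫cos(3x)·sin(4x) dx = -24·(8/7) = -192/7.
  So ∫_0^π (u')² dx = 128*π + 9*π/2 + 8*π + 0 + 0 − 192/7 = -192/7 + 281*π/2.
||u||_{H^1}^2 = (-12/7 + 9*π) + (-192/7 + 281*π/2) = -204/7 + 299*π/2.
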